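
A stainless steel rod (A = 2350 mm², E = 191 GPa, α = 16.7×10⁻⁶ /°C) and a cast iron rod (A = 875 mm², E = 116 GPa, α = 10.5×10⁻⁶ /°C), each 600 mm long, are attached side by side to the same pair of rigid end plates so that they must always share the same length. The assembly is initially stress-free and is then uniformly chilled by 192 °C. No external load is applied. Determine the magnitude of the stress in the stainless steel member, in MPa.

The stainless steel has the larger α, so on cooling it would change length more than the cast iron if both were free. The rigid plates force a common final length, so the stainless steel is put into tension and the cast iron into compression, with equal and opposite forces P (no external load).
Setting the final lengths equal and cancelling L: (α₁ − α₂)ΔT = P/(A₁E₁) + P/(A₂E₂).
|α₁ − α₂|·ΔT = 6.2×10⁻⁶ × 192 = 0.00119.
1/(A₁E₁) + 1/(A₂E₂) = 1/(2350×191×10³) + 1/(875×116×10³) = 1.208×10⁻⁸ N⁻¹.
P = 0.00119 / 1.208×10⁻⁸ = 98540 N = 98.54 kN.
σ_{stainless steel} = P/A₁ = 98540/2350 = 41.93 MPa, tensile.

σ ≈ 41.9 MPa (tensile)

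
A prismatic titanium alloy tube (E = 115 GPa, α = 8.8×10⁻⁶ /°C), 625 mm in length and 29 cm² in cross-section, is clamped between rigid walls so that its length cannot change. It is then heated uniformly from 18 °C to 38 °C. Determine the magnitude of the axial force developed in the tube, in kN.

P ≈ 58.7 kN (compressive)

Full restraint means ε = 0, so the stress is σ = EαΔT = 115×10³ × 8.8×10⁻⁶ × 20 = 20.24 MPa.
Then P = σA = 20.24 × 2900 mm² = 58.7 kN, compressive.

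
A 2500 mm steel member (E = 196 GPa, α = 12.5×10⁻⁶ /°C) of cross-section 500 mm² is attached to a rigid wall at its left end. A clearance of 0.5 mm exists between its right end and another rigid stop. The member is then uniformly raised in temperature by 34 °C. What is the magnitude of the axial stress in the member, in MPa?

σ ≈ 44.1 MPa (compressive)

If the wall were absent the member would grow by αΔT L = 12.5×10⁻⁶ × 34 × 2500 = 1.062 mm.
After closing the 0.5 mm clearance, 1.062 − 0.5 = 0.5625 mm of expansion remains to be suppressed by the wall.
So σ = E(δ_free − g)/L = 196×10³ × 0.5625/2500 = 44.1 MPa.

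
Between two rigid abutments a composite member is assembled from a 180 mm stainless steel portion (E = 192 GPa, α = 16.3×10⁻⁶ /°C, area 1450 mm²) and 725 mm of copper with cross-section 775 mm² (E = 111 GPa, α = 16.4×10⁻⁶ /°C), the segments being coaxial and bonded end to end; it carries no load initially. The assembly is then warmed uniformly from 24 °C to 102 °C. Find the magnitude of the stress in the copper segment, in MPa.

σ ≈ 164 MPa (compressive)

Free thermal expansion of the whole bar: Σ αᵢΔT Lᵢ = 16.3×10⁻⁶×78×180 + 16.4×10⁻⁶×78×725 = 1.156 mm.
Since the ends are fixed, an axial force P builds up, equal in every segment, with P · Σ Lᵢ/(AᵢEᵢ) = δ_free.
The series flexibility is Σ Lᵢ/(AᵢEᵢ) = 180/(1450×192×10³) + 725/(775×111×10³) = 9.074×10⁻⁶ mm/N.
Hence P = δ_free / Σ(L/AE) = 1.156/9.074×10⁻⁶ = 127.4 kN (compressive).
σ_{copper} = P / A = 127400 / 775 = 164.4 MPa.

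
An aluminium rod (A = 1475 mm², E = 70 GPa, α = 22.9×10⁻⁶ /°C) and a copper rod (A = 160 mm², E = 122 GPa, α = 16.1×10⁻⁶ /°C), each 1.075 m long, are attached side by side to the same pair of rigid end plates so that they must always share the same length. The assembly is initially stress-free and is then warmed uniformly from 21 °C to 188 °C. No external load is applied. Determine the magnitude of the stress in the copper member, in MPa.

Equilibrium of a rigid end plate with no external load gives equal and opposite internal forces ±P in the two members. Since α_{aluminium} > α_{copper}, heating drives the aluminium into compression and the copper into tension.
Compatibility of the two members (thermal + elastic change equal): (α₁ − α₂)ΔT = P·[1/(A₁E₁) + 1/(A₂E₂)].
|α₁ − α₂|·ΔT = 6.8×10⁻⁶ × 167 = 0.001136.
1/(A₁E₁) + 1/(A₂E₂) = 1/(1475×70×10³) + 1/(160×122×10³) = 6.091×10⁻⁸ N⁻¹.
P = 0.001136 / 6.091×10⁻⁸ = 18640 N = 18.64 kN.
σ_{copper} = P/A₂ = 18640/160 = 116.5 MPa, tensile.

σ ≈ 117 MPa (tensile)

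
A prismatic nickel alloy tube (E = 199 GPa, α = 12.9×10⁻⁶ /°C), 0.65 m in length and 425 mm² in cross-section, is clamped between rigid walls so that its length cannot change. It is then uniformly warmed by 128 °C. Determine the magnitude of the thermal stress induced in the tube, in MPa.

σ ≈ 329 MPa (compressive)

With length fixed, the mechanical strain must cancel the thermal strain αΔT = 12.9×10⁻⁶ × 128 = 1651.2×10⁻⁶.
Hence σ = E·αΔT = 199×10³ × 1651.2×10⁻⁶ = 328.6 MPa, compressive.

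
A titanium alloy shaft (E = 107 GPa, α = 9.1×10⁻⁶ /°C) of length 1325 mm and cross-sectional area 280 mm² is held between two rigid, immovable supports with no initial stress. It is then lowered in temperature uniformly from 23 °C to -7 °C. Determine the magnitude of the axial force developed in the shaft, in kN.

Full restraint means ε = 0, so the stress is σ = EαΔT = 107×10³ × 9.1×10⁻⁶ × 30 = 29.21 MPa.
Axial force P = σA = 29.21 × 280 = 8179 N = 8.179 kN, tensile.

P ≈ 8.18 kN (tensile)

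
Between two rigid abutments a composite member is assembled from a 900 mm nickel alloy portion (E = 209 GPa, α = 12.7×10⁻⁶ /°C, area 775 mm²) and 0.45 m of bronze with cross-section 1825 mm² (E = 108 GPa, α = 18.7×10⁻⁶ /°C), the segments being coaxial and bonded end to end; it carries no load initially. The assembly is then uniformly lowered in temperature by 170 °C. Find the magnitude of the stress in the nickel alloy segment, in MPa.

Free thermal contraction of the whole bar: Σ αᵢΔT Lᵢ = 12.7×10⁻⁶×170×900 + 18.7×10⁻⁶×170×450 = 3.374 mm.
Since the ends are fixed, an axial force P builds up, equal in every segment, with P · Σ Lᵢ/(AᵢEᵢ) = δ_free.
The series flexibility is Σ Lᵢ/(AᵢEᵢ) = 900/(775×209×10³) + 450/(1825×108×10³) = 7.84×10⁻⁶ mm/N.
So P = 3.374 / 7.84×10⁻⁶ = 430.3 kN, tensile.
σ_{nickel alloy} = P / A = 430300 / 775 = 555.3 MPa.

σ ≈ 555 MPa (tensile)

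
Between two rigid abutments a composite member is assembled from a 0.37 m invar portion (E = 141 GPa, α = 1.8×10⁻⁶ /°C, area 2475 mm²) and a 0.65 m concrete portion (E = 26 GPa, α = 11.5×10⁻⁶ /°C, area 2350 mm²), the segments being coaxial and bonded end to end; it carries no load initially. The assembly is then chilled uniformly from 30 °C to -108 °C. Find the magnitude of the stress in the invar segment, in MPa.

σ ≈ 38.8 MPa (tensile)

If the supports were absent, the total length change would be Σ αᵢΔT Lᵢ = 1.8×10⁻⁶×138×370 + 11.5×10⁻⁶×138×650 = 1.123 mm.
The walls prevent any net length change, so an axial force P (same in every segment) develops. Compatibility: P · Σ Lᵢ/(AᵢEᵢ) = δ_free.
Σ Lᵢ/(AᵢEᵢ) = 370/(2475×141×10³) + 650/(2350×26×10³) = 1.17×10⁻⁵ mm/N.
P = 1.123 / 1.17×10⁻⁵ = 96030 N = 96.03 kN, tensile.
σ_{invar} = P / A = 96030 / 2475 = 38.8 MPa.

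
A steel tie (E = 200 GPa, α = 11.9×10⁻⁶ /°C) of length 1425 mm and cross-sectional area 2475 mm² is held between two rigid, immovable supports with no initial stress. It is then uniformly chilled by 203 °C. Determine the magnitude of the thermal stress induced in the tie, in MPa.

σ ≈ 483 MPa (tensile)

The supports are rigid, so the total axial strain is zero. The restrained thermal strain is ε = αΔT = 11.9×10⁻⁶ × 203 = 2415.7×10⁻⁶.
Hence σ = E·αΔT = 200×10³ × 2415.7×10⁻⁶ = 483.1 MPa, tensile.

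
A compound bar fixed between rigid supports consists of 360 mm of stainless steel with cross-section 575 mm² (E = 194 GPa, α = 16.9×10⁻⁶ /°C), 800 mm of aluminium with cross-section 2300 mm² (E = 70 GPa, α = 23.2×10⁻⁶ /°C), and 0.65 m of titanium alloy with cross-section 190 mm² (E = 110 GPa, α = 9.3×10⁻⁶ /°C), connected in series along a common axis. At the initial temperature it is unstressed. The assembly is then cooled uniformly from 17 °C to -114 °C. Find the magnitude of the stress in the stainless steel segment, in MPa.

With the walls removed the bar would change length by δ_free = Σ αᵢΔT Lᵢ = 16.9×10⁻⁶×131×360 + 23.2×10⁻⁶×131×800 + 9.3×10⁻⁶×131×650 = 4.02 mm.
The rigid supports impose zero overall length change; the single axial force P common to all segments must satisfy P Σ Lᵢ/(AᵢEᵢ) = δ_free.
The series flexibility is Σ Lᵢ/(AᵢEᵢ) = 360/(575×194×10³) + 800/(2300×70×10³) + 650/(190×110×10³) = 3.93×10⁻⁵ mm/N.
Hence P = δ_free / Σ(L/AE) = 4.02/3.93×10⁻⁵ = 102.3 kN (tensile).
σ_{stainless steel} = P / A = 102300 / 575 = 177.9 MPa.

σ ≈ 178 MPa (tensile)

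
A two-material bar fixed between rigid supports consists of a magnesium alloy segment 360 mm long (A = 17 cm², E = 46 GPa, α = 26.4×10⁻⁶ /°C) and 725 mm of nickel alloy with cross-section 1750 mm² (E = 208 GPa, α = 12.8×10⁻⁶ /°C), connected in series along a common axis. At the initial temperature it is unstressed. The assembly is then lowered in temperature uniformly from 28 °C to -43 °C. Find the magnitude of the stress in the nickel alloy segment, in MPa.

σ ≈ 116 MPa (tensile)

If the supports were absent, the total length change would be Σ αᵢΔT Lᵢ = 26.4×10⁻⁶×71×360 + 12.8×10⁻⁶×71×725 = 1.334 mm.
Since the ends are fixed, an axial force P builds up, equal in every segment, with P · Σ Lᵢ/(AᵢEᵢ) = δ_free.
Σ Lᵢ/(AᵢEᵢ) = 360/(1700×46×10³) + 725/(1750×208×10³) = 6.595×10⁻⁶ mm/N.
So P = 1.334 / 6.595×10⁻⁶ = 202.2 kN, tensile.
σ_{nickel alloy} = P / A = 202200 / 1750 = 115.6 MPa.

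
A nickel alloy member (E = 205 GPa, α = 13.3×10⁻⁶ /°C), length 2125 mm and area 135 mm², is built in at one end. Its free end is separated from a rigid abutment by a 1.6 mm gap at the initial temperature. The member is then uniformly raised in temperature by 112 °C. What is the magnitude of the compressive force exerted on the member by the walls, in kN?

P ≈ 20.4 kN

Free thermal elongation = αΔT L = 13.3×10⁻⁶ × 112 × 2125 = 3.165 mm.
After closing the 1.6 mm clearance, 3.165 − 1.6 = 1.565 mm of expansion remains to be suppressed by the wall.
That suppressed elongation corresponds to σ = E·Δ/L = 205×10³ × 1.565/2125 = 151 MPa.
Force on the wall = σA = 151 × 135 mm² = 20.39 kN.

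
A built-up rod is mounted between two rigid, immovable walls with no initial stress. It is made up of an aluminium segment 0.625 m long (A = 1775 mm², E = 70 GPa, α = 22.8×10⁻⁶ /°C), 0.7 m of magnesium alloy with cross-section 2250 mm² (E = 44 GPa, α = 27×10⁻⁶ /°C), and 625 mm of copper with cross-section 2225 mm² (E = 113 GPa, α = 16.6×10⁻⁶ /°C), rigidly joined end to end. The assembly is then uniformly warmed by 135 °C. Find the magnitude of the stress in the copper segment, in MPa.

σ ≈ 181 MPa (compressive)

With the walls removed the bar would change length by δ_free = Σ αᵢΔT Lᵢ = 22.8×10⁻⁶×135×625 + 27×10⁻⁶×135×700 + 16.6×10⁻⁶×135×625 = 5.876 mm.
The rigid supports impose zero overall length change; the single axial force P common to all segments must satisfy P Σ Lᵢ/(AᵢEᵢ) = δ_free.
The series flexibility is Σ Lᵢ/(AᵢEᵢ) = 625/(1775×70×10³) + 700/(2250×44×10³) + 625/(2225×113×10³) = 1.459×10⁻⁵ mm/N.
So P = 5.876 / 1.459×10⁻⁵ = 402.8 kN, compressive.
σ_{copper} = P / A = 402800 / 2225 = 181 MPa.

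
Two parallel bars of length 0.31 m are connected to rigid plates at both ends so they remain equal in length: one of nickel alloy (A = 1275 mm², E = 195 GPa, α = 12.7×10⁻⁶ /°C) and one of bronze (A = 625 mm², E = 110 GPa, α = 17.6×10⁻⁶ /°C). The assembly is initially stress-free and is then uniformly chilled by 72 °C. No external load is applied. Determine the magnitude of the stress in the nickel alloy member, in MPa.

Equilibrium of a rigid end plate with no external load gives equal and opposite internal forces ±P in the two members. Since α_{bronze} > α_{nickel alloy}, cooling drives the bronze into tension and the nickel alloy into compression.
Equating the net (thermal + elastic) strains gives |α₁ − α₂|·ΔT = P·[1/(A₁E₁) + 1/(A₂E₂)].
|α₁ − α₂|·ΔT = 4.9×10⁻⁶ × 72 = 0.0003528.
1/(A₁E₁) + 1/(A₂E₂) = 1/(1275×195×10³) + 1/(625×110×10³) = 1.857×10⁻⁸ N⁻¹.
P = 0.0003528 / 1.857×10⁻⁸ = 19000 N = 19 kN.
σ_{nickel alloy} = P/A₁ = 19000/1275 = 14.9 MPa, compressive.

σ ≈ 14.9 MPa (compressive)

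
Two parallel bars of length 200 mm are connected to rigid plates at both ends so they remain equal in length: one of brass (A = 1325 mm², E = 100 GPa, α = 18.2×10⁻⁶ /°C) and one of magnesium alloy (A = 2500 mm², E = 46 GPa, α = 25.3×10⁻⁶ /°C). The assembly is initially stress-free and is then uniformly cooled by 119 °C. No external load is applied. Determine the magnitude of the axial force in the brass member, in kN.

Equilibrium of a rigid end plate with no external load gives equal and opposite internal forces ±P in the two members. Since α_{magnesium alloy} > α_{brass}, cooling drives the magnesium alloy into tension and the brass into compression.
Setting the final lengths equal and cancelling L: (α₁ − α₂)ΔT = P/(A₁E₁) + P/(A₂E₂).
|α₁ − α₂|·ΔT = 7.1×10⁻⁶ × 119 = 0.0008449.
1/(A₁E₁) + 1/(A₂E₂) = 1/(1325×100×10³) + 1/(2500×46×10³) = 1.624×10⁻⁸ N⁻¹.
So P = 0.0008449 / 1.624×10⁻⁸ = 52.02 kN.

P ≈ 52 kN (compressive in the brass)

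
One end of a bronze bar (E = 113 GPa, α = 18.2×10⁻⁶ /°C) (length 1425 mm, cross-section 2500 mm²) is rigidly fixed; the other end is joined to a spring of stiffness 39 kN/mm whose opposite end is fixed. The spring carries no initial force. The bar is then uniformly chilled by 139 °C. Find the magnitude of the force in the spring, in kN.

Free thermal contraction: δ_free = αΔT L = 18.2×10⁻⁶ × 139 × 1425 = 3.605 mm.
Let P be the tensile force in the spring. The bar extends elastically by PL/(AE) and the spring stretches by P/k; together these equal δ_free.
So P = δ_free / [L/(AE) + 1/k] = 3.605 / [ 1425/(2500×113×10³) + 1/(39×10³) ].
P = 3.605 / 3.069×10⁻⁵ = 117500 N.

P ≈ 117 kN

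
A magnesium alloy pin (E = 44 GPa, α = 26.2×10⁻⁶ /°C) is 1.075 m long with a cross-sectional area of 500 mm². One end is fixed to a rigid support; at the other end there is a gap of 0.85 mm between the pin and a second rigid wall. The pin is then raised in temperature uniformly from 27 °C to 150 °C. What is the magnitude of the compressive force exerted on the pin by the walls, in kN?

P ≈ 53.5 kN

Free thermal elongation = αΔT L = 26.2×10⁻⁶ × 123 × 1075 = 3.464 mm.
After closing the 0.85 mm clearance, 3.464 − 0.85 = 2.614 mm of expansion remains to be suppressed by the wall.
That suppressed elongation corresponds to σ = E·Δ/L = 44×10³ × 2.614/1075 = 107 MPa.
P = σA = 107 × 500 = 53.5 kN.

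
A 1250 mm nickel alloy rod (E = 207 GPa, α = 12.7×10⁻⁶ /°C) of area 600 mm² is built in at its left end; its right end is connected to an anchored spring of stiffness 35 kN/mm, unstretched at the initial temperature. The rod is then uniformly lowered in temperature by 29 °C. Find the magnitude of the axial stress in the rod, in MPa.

σ ≈ 19.9 MPa (tensile)

The unrestrained thermal change is αΔT L = 12.7×10⁻⁶ × 29 × 1250 = 0.4604 mm.
Let P be the tensile force in the spring. The rod extends elastically by PL/(AE) and the spring stretches by P/k; together these equal δ_free.
So P = δ_free / [L/(AE) + 1/k] = 0.4604 / [ 1250/(600×207×10³) + 1/(35×10³) ].
P = 0.4604 / 3.864×10⁻⁵ = 11920 N.
σ = P/A = 11920/600 = 19.86 MPa.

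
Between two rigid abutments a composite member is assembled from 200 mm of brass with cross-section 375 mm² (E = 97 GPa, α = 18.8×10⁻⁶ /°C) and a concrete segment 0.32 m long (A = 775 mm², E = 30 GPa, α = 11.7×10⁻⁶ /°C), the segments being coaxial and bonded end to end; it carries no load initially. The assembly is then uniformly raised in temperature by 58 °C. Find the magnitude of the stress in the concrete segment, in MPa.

With the walls removed the bar would change length by δ_free = Σ αᵢΔT Lᵢ = 18.8×10⁻⁶×58×200 + 11.7×10⁻⁶×58×320 = 0.4352 mm.
Since the ends are fixed, an axial force P builds up, equal in every segment, with P · Σ Lᵢ/(AᵢEᵢ) = δ_free.
The series flexibility is Σ Lᵢ/(AᵢEᵢ) = 200/(375×97×10³) + 320/(775×30×10³) = 1.926×10⁻⁵ mm/N.
So P = 0.4352 / 1.926×10⁻⁵ = 22.6 kN, compressive.
σ_{concrete} = P / A = 22600 / 775 = 29.16 MPa.

σ ≈ 29.2 MPa (compressive)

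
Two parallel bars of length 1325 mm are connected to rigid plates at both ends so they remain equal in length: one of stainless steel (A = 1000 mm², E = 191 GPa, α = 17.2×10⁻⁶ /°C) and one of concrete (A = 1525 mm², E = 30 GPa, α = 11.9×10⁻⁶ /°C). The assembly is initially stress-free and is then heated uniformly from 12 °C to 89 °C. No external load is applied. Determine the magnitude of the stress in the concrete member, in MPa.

σ ≈ 9.88 MPa (tensile)

Both members must finish at the same length. With the larger α, the stainless steel tends to over-expand; the plates restrain it, putting the stainless steel in compression and the concrete in tension. With no external load the two internal forces are equal and opposite, magnitude P.
Setting the final lengths equal and cancelling L: (α₁ − α₂)ΔT = P/(A₁E₁) + P/(A₂E₂).
|α₁ − α₂|·ΔT = 5.3×10⁻⁶ × 77 = 0.0004081.
1/(A₁E₁) + 1/(A₂E₂) = 1/(1000×191×10³) + 1/(1525×30×10³) = 2.709×10⁻⁸ N⁻¹.
P = 0.0004081 / 2.709×10⁻⁸ = 15060 N = 15.06 kN.
σ_{concrete} = P/A₂ = 15060/1525 = 9.877 MPa, tensile.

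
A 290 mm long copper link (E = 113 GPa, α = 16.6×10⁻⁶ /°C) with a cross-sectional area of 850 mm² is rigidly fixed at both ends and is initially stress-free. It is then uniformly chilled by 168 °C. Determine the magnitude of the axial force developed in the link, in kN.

P ≈ 268 kN (tensile)

The ends cannot move, so σ = EαΔT = 113×10³ × 16.6×10⁻⁶ × 168 = 315.1 MPa.
Then P = σA = 315.1 × 850 mm² = 267.9 kN, tensile.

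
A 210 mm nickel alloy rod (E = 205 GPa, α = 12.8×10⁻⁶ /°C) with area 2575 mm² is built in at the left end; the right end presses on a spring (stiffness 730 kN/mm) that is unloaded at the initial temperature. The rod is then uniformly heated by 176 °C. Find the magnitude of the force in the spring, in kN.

P ≈ 268 kN

If the spring were absent the rod would lengthen by αΔT L = 12.8×10⁻⁶ × 176 × 210 = 0.4731 mm.
Let P be the compressive force at the spring. The rod shortens elastically by PL/(AE) and the spring compresses by P/k; together these equal δ_free.
So P = δ_free / [L/(AE) + 1/k] = 0.4731 / [ 210/(2575×205×10³) + 1/(730×10³) ].
P = 0.4731 / 1.768×10⁻⁶ = 267600 N.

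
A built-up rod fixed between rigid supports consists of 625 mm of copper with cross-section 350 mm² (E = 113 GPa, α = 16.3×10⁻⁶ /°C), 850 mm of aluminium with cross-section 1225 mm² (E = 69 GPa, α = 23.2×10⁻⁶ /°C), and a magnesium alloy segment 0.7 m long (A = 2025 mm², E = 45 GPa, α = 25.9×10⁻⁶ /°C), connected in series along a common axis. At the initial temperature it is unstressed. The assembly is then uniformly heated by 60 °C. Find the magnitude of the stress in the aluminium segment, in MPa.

σ ≈ 70.1 MPa (compressive)

Free thermal expansion of the whole bar: Σ αᵢΔT Lᵢ = 16.3×10⁻⁶×60×625 + 23.2×10⁻⁶×60×850 + 25.9×10⁻⁶×60×700 = 2.882 mm.
Since the ends are fixed, an axial force P builds up, equal in every segment, with P · Σ Lᵢ/(AᵢEᵢ) = δ_free.
The series flexibility is Σ Lᵢ/(AᵢEᵢ) = 625/(350×113×10³) + 850/(1225×69×10³) + 700/(2025×45×10³) = 3.354×10⁻⁵ mm/N.
P = 2.882 / 3.354×10⁻⁵ = 85930 N = 85.93 kN, compressive.
σ_{aluminium} = P / A = 85930 / 1225 = 70.15 MPa.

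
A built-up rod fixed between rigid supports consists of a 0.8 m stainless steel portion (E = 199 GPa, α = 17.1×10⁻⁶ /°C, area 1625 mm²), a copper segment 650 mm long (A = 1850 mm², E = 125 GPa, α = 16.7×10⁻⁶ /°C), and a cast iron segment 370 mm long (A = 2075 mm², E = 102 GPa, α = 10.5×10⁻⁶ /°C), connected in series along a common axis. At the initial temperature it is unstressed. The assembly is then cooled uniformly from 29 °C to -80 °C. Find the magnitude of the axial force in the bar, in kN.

With the walls removed the bar would change length by δ_free = Σ αᵢΔT Lᵢ = 17.1×10⁻⁶×109×800 + 16.7×10⁻⁶×109×650 + 10.5×10⁻⁶×109×370 = 3.098 mm.
The walls prevent any net length change, so an axial force P (same in every segment) develops. Compatibility: P · Σ Lᵢ/(AᵢEᵢ) = δ_free.
Σ Lᵢ/(AᵢEᵢ) = 800/(1625×199×10³) + 650/(1850×125×10³) + 370/(2075×102×10³) = 7.033×10⁻⁶ mm/N.
Hence P = δ_free / Σ(L/AE) = 3.098/7.033×10⁻⁶ = 440.5 kN (tensile).

P ≈ 440 kN (tensile)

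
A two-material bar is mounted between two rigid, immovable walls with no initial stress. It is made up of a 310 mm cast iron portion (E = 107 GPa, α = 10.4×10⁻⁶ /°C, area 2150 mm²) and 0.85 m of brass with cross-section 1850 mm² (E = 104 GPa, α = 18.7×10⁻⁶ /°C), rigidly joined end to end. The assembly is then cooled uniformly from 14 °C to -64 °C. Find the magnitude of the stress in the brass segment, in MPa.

σ ≈ 140 MPa (tensile)

If the supports were absent, the total length change would be Σ αᵢΔT Lᵢ = 10.4×10⁻⁶×78×310 + 18.7×10⁻⁶×78×850 = 1.491 mm.
The rigid supports impose zero overall length change; the single axial force P common to all segments must satisfy P Σ Lᵢ/(AᵢEᵢ) = δ_free.
The series flexibility is Σ Lᵢ/(AᵢEᵢ) = 310/(2150×107×10³) + 850/(1850×104×10³) = 5.765×10⁻⁶ mm/N.
Hence P = δ_free / Σ(L/AE) = 1.491/5.765×10⁻⁶ = 258.7 kN (tensile).
σ_{brass} = P / A = 258700 / 1850 = 139.8 MPa.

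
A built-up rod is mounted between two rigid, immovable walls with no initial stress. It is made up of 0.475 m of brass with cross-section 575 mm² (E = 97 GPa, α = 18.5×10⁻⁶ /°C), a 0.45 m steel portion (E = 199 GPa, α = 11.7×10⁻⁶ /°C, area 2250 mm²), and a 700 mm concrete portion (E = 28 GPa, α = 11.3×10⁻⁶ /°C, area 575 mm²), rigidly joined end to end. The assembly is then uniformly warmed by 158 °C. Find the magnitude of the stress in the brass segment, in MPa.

With the walls removed the bar would change length by δ_free = Σ αᵢΔT Lᵢ = 18.5×10⁻⁶×158×475 + 11.7×10⁻⁶×158×450 + 11.3×10⁻⁶×158×700 = 3.47 mm.
The rigid supports impose zero overall length change; the single axial force P common to all segments must satisfy P Σ Lᵢ/(AᵢEᵢ) = δ_free.
The series flexibility is Σ Lᵢ/(AᵢEᵢ) = 475/(575×97×10³) + 450/(2250×199×10³) + 700/(575×28×10³) = 5.3×10⁻⁵ mm/N.
So P = 3.47 / 5.3×10⁻⁵ = 65.47 kN, compressive.
σ_{brass} = P / A = 65470 / 575 = 113.9 MPa.

σ ≈ 114 MPa (compressive)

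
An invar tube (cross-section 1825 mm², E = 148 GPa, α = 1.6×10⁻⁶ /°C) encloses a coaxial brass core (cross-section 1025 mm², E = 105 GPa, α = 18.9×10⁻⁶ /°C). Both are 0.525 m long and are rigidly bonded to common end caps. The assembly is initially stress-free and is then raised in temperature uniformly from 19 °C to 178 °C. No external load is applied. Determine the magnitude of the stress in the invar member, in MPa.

σ ≈ 116 MPa (tensile)

The brass has the larger α, so on heating it would change length more than the invar if both were free. The rigid plates force a common final length, so the brass is put into compression and the invar into tension, with equal and opposite forces P (no external load).
Compatibility of the two members (thermal + elastic change equal): (α₁ − α₂)ΔT = P·[1/(A₁E₁) + 1/(A₂E₂)].
|α₁ − α₂|·ΔT = 17.3×10⁻⁶ × 159 = 0.002751.
1/(A₁E₁) + 1/(A₂E₂) = 1/(1825×148×10³) + 1/(1025×105×10³) = 1.299×10⁻⁸ N⁻¹.
So P = 0.002751 / 1.299×10⁻⁸ = 211.7 kN.
σ_{invar} = P/A₁ = 211700/1825 = 116 MPa, tensile.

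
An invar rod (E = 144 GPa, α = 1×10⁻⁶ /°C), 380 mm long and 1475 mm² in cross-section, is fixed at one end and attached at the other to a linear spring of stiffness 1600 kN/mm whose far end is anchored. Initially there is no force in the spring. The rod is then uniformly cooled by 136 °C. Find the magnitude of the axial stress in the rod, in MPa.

σ ≈ 14.5 MPa (tensile)

Free thermal contraction: δ_free = αΔT L = 1×10⁻⁶ × 136 × 380 = 0.05168 mm.
Let P be the tensile force in the spring. The rod extends elastically by PL/(AE) and the spring stretches by P/k; together these equal δ_free.
P [ L/(AE) + 1/k ] = δ_free → P [ 380/(1475×144×10³) + 1/(1600×10³) ] = 0.05168.
P = 0.05168 / 2.414×10⁻⁶ = 21410 N.
σ = P/A = 21410/1475 = 14.51 MPa.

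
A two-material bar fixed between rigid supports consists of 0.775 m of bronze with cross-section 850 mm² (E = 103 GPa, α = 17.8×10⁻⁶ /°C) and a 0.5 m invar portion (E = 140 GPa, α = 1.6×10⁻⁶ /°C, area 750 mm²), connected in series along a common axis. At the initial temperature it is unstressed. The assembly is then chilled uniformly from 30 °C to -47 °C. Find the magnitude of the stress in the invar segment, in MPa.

σ ≈ 110 MPa (tensile)

Free thermal contraction of the whole bar: Σ αᵢΔT Lᵢ = 17.8×10⁻⁶×77×775 + 1.6×10⁻⁶×77×500 = 1.124 mm.
Since the ends are fixed, an axial force P builds up, equal in every segment, with P · Σ Lᵢ/(AᵢEᵢ) = δ_free.
Σ Lᵢ/(AᵢEᵢ) = 775/(850×103×10³) + 500/(750×140×10³) = 1.361×10⁻⁵ mm/N.
P = 1.124 / 1.361×10⁻⁵ = 82550 N = 82.55 kN, tensile.
σ_{invar} = P / A = 82550 / 750 = 110.1 MPa.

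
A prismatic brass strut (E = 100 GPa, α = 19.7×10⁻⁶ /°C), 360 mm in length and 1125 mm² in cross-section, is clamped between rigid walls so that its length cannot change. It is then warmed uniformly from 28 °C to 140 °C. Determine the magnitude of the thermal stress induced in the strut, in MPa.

σ ≈ 221 MPa (compressive)

Because both ends are immovable the net strain is zero, and the suppressed thermal strain is αΔT = 19.7×10⁻⁶ × 112 = 2206.4×10⁻⁶.
σ = EαΔT = 100×10³ × 19.7×10⁻⁶ × 112 = 220.6 MPa (compressive; the strut is trying to expand).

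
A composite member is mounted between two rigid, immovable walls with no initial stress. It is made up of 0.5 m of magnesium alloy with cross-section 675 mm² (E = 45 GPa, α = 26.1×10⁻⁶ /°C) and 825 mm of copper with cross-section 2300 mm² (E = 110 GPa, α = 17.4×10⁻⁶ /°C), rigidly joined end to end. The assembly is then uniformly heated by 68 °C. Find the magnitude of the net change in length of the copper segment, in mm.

With the walls removed the bar would change length by δ_free = Σ αᵢΔT Lᵢ = 26.1×10⁻⁶×68×500 + 17.4×10⁻⁶×68×825 = 1.864 mm.
Since the ends are fixed, an axial force P builds up, equal in every segment, with P · Σ Lᵢ/(AᵢEᵢ) = δ_free.
Σ Lᵢ/(AᵢEᵢ) = 500/(675×45×10³) + 825/(2300×110×10³) = 1.972×10⁻⁵ mm/N.
P = 1.864 / 1.972×10⁻⁵ = 94490 N = 94.49 kN, compressive.
For the copper segment, free thermal change = 17.4×10⁻⁶×68×825 = 0.9761 mm and elastic change from P = 94490×825/(2300×110×10³) = 0.3081 mm; these oppose, so the net change is 0.668 mm (segment lengthens).

|ΔL| ≈ 0.668 mm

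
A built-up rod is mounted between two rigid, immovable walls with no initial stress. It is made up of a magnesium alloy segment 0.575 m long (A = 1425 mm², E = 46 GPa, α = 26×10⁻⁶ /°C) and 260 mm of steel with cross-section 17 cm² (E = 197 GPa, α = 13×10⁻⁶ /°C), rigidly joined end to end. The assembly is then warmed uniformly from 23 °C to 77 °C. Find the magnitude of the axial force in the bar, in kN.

P ≈ 104 kN (compressive)

With the walls removed the bar would change length by δ_free = Σ αᵢΔT Lᵢ = 26×10⁻⁶×54×575 + 13×10⁻⁶×54×260 = 0.9898 mm.
The rigid supports impose zero overall length change; the single axial force P common to all segments must satisfy P Σ Lᵢ/(AᵢEᵢ) = δ_free.
The series flexibility is Σ Lᵢ/(AᵢEᵢ) = 575/(1425×46×10³) + 260/(1700×197×10³) = 9.548×10⁻⁶ mm/N.
P = 0.9898 / 9.548×10⁻⁶ = 103700 N = 103.7 kN, compressive.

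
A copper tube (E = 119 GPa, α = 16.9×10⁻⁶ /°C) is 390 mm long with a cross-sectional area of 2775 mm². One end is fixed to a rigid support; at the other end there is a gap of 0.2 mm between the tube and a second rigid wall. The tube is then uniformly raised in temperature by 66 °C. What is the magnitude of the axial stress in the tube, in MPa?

Unrestrained expansion: δ_free = αΔT L = 16.9×10⁻⁶ × 66 × 390 = 0.435 mm.
The gap closes (δ_free > 0.2 mm) and the wall then resists a further 0.435 − 0.2 = 0.235 mm of expansion.
Compatibility: PL/(AE) = 0.235 mm, so σ = P/A = E × (0.235/390) = 71.71 MPa.

σ ≈ 71.7 MPa (compressive)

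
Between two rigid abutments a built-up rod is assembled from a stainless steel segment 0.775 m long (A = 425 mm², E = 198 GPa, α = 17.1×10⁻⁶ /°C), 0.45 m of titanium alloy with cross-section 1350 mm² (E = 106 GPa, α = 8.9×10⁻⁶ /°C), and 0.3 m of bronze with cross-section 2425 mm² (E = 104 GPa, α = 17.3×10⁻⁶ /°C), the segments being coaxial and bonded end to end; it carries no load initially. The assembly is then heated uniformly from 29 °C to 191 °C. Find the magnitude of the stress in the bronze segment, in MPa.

σ ≈ 111 MPa (compressive)

If the supports were absent, the total length change would be Σ αᵢΔT Lᵢ = 17.1×10⁻⁶×162×775 + 8.9×10⁻⁶×162×450 + 17.3×10⁻⁶×162×300 = 3.636 mm.
The rigid supports impose zero overall length change; the single axial force P common to all segments must satisfy P Σ Lᵢ/(AᵢEᵢ) = δ_free.
Σ Lᵢ/(AᵢEᵢ) = 775/(425×198×10³) + 450/(1350×106×10³) + 300/(2425×104×10³) = 1.354×10⁻⁵ mm/N.
Hence P = δ_free / Σ(L/AE) = 3.636/1.354×10⁻⁵ = 268.5 kN (compressive).
σ_{bronze} = P / A = 268500 / 2425 = 110.7 MPa.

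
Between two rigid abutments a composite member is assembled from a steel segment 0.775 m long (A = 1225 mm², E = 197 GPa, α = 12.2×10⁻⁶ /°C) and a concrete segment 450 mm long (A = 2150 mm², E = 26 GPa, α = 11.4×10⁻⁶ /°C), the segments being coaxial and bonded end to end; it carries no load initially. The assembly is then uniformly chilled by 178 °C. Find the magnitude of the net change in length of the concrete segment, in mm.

If the supports were absent, the total length change would be Σ αᵢΔT Lᵢ = 12.2×10⁻⁶×178×775 + 11.4×10⁻⁶×178×450 = 2.596 mm.
Since the ends are fixed, an axial force P builds up, equal in every segment, with P · Σ Lᵢ/(AᵢEᵢ) = δ_free.
Σ Lᵢ/(AᵢEᵢ) = 775/(1225×197×10³) + 450/(2150×26×10³) = 1.126×10⁻⁵ mm/N.
So P = 2.596 / 1.126×10⁻⁵ = 230.5 kN, tensile.
For the concrete segment, free thermal change = 11.4×10⁻⁶×178×450 = 0.9131 mm and elastic change from P = 230500×450/(2150×26×10³) = 1.856 mm; these oppose, so the net change is 0.943 mm (segment lengthens).

|ΔL| ≈ 0.943 mm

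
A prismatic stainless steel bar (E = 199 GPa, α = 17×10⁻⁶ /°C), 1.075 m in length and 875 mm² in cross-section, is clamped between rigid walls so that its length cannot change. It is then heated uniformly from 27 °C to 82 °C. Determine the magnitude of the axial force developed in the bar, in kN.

With zero net strain, σ = E·αΔT = 199 GPa × 17×10⁻⁶ × 55 = 186.1 MPa.
Then P = σA = 186.1 × 875 mm² = 162.8 kN, compressive.

P ≈ 163 kN (compressive)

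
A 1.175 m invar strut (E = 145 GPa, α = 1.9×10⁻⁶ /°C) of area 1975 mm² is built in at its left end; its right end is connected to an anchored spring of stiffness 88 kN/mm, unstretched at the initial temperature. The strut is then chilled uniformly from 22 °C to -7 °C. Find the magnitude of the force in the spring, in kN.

P ≈ 4.19 kN

The unrestrained thermal change is αΔT L = 1.9×10⁻⁶ × 29 × 1175 = 0.06474 mm.
Let P be the tensile force in the spring. The strut extends elastically by PL/(AE) and the spring stretches by P/k; together these equal δ_free.
So P = δ_free / [L/(AE) + 1/k] = 0.06474 / [ 1175/(1975×145×10³) + 1/(88×10³) ].
P = 0.06474 / 1.547×10⁻⁵ = 4186 N.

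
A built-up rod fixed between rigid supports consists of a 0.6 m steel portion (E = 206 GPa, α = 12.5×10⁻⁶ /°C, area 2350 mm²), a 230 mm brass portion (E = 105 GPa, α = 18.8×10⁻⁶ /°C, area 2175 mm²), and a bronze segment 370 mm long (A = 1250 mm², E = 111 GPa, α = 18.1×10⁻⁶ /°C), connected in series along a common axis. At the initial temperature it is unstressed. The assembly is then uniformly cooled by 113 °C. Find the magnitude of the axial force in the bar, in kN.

Free thermal contraction of the whole bar: Σ αᵢΔT Lᵢ = 12.5×10⁻⁶×113×600 + 18.8×10⁻⁶×113×230 + 18.1×10⁻⁶×113×370 = 2.093 mm.
The walls prevent any net length change, so an axial force P (same in every segment) develops. Compatibility: P · Σ Lᵢ/(AᵢEᵢ) = δ_free.
Σ Lᵢ/(AᵢEᵢ) = 600/(2350×206×10³) + 230/(2175×105×10³) + 370/(1250×111×10³) = 4.913×10⁻⁶ mm/N.
P = 2.093 / 4.913×10⁻⁶ = 426000 N = 426 kN, tensile.

P ≈ 426 kN (tensile)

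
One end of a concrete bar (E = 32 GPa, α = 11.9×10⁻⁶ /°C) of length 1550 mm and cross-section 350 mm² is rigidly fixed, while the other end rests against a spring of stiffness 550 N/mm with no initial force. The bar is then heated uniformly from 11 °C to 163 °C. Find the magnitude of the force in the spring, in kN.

P ≈ 1.43 kN

If the spring were absent the bar would lengthen by αΔT L = 11.9×10⁻⁶ × 152 × 1550 = 2.804 mm.
Let P be the compressive force at the spring. The bar shortens elastically by PL/(AE) and the spring compresses by P/k; together these equal δ_free.
So P = δ_free / [L/(AE) + 1/k] = 2.804 / [ 1550/(350×32×10³) + 1/(550) ].
P = 2.804 / 0.001957 = 1433 N.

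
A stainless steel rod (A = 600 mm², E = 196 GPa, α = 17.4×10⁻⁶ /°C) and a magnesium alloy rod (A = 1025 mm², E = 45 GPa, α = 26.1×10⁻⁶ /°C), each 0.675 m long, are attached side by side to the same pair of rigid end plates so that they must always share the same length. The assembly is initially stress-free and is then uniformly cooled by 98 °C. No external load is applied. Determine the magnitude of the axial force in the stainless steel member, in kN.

Both members must finish at the same length. With the larger α, the magnesium alloy tends to over-contract; the plates restrain it, putting the magnesium alloy in tension and the stainless steel in compression. With no external load the two internal forces are equal and opposite, magnitude P.
Equating the net (thermal + elastic) strains gives |α₁ − α₂|·ΔT = P·[1/(A₁E₁) + 1/(A₂E₂)].
|α₁ − α₂|·ΔT = 8.7×10⁻⁶ × 98 = 0.0008526.
1/(A₁E₁) + 1/(A₂E₂) = 1/(600×196×10³) + 1/(1025×45×10³) = 3.018×10⁻⁸ N⁻¹.
So P = 0.0008526 / 3.018×10⁻⁸ = 28.25 kN.

P ≈ 28.2 kN (compressive in the stainless steel)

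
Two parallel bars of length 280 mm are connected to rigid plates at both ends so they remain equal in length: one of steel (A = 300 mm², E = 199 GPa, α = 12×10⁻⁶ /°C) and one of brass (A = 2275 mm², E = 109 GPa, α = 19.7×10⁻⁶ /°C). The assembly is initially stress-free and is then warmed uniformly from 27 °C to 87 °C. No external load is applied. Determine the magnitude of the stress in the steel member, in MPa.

Equilibrium of a rigid end plate with no external load gives equal and opposite internal forces ±P in the two members. Since α_{brass} > α_{steel}, heating drives the brass into compression and the steel into tension.
Compatibility of the two members (thermal + elastic change equal): (α₁ − α₂)ΔT = P·[1/(A₁E₁) + 1/(A₂E₂)].
|α₁ − α₂|·ΔT = 7.7×10⁻⁶ × 60 = 0.000462.
1/(A₁E₁) + 1/(A₂E₂) = 1/(300×199×10³) + 1/(2275×109×10³) = 2.078×10⁻⁸ N⁻¹.
P = 0.000462 / 2.078×10⁻⁸ = 22230 N = 22.23 kN.
σ_{steel} = P/A₁ = 22230/300 = 74.1 MPa, tensile.

σ ≈ 74.1 MPa (tensile)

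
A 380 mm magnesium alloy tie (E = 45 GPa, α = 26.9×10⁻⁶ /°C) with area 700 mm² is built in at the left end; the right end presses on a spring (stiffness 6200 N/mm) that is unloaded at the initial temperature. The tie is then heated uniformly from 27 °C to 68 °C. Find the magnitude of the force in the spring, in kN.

The unrestrained thermal change is αΔT L = 26.9×10⁻⁶ × 41 × 380 = 0.4191 mm.
Let P be the compressive force at the spring. The tie shortens elastically by PL/(AE) and the spring compresses by P/k; together these equal δ_free.
P [ L/(AE) + 1/k ] = δ_free → P [ 380/(700×45×10³) + 1/(6200) ] = 0.4191.
P = 0.4191 / 0.0001734 = 2418 N.

P ≈ 2.42 kN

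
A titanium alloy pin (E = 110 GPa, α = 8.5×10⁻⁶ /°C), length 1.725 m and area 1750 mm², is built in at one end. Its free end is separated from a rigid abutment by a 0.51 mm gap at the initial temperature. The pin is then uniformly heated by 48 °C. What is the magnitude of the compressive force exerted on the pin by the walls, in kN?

Free thermal elongation = αΔT L = 8.5×10⁻⁶ × 48 × 1725 = 0.7038 mm.
The gap closes (δ_free > 0.51 mm) and the wall then resists a further 0.7038 − 0.51 = 0.1938 mm of expansion.
So σ = E(δ_free − g)/L = 110×10³ × 0.1938/1725 = 12.36 MPa.
Force on the wall = σA = 12.36 × 1750 mm² = 21.63 kN.

P ≈ 21.6 kN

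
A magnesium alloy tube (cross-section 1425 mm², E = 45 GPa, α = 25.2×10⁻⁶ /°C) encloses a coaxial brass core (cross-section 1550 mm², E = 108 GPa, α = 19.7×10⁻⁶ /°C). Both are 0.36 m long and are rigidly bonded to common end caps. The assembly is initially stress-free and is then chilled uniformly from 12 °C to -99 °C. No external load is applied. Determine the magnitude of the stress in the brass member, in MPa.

Equilibrium of a rigid end plate with no external load gives equal and opposite internal forces ±P in the two members. Since α_{magnesium alloy} > α_{brass}, cooling drives the magnesium alloy into tension and the brass into compression.
Equating the net (thermal + elastic) strains gives |α₁ − α₂|·ΔT = P·[1/(A₁E₁) + 1/(A₂E₂)].
|α₁ − α₂|·ΔT = 5.5×10⁻⁶ × 111 = 0.0006105.
1/(A₁E₁) + 1/(A₂E₂) = 1/(1425×45×10³) + 1/(1550×108×10³) = 2.157×10⁻⁸ N⁻¹.
So P = 0.0006105 / 2.157×10⁻⁸ = 28.31 kN.
σ_{brass} = P/A₂ = 28310/1550 = 18.26 MPa, compressive.

σ ≈ 18.3 MPa (compressive)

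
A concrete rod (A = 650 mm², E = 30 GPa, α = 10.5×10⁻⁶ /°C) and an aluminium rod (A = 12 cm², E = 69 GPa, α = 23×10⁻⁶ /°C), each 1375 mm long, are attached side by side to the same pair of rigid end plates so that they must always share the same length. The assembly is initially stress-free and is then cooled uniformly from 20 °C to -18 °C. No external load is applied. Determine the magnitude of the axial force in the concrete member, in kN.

P ≈ 7.5 kN (compressive in the concrete)

Both members must finish at the same length. With the larger α, the aluminium tends to over-contract; the plates restrain it, putting the aluminium in tension and the concrete in compression. With no external load the two internal forces are equal and opposite, magnitude P.
Compatibility of the two members (thermal + elastic change equal): (α₁ − α₂)ΔT = P·[1/(A₁E₁) + 1/(A₂E₂)].
|α₁ − α₂|·ΔT = 12.5×10⁻⁶ × 38 = 0.000475.
1/(A₁E₁) + 1/(A₂E₂) = 1/(650×30×10³) + 1/(1200×69×10³) = 6.336×10⁻⁸ N⁻¹.
So P = 0.000475 / 6.336×10⁻⁸ = 7.497 kN.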